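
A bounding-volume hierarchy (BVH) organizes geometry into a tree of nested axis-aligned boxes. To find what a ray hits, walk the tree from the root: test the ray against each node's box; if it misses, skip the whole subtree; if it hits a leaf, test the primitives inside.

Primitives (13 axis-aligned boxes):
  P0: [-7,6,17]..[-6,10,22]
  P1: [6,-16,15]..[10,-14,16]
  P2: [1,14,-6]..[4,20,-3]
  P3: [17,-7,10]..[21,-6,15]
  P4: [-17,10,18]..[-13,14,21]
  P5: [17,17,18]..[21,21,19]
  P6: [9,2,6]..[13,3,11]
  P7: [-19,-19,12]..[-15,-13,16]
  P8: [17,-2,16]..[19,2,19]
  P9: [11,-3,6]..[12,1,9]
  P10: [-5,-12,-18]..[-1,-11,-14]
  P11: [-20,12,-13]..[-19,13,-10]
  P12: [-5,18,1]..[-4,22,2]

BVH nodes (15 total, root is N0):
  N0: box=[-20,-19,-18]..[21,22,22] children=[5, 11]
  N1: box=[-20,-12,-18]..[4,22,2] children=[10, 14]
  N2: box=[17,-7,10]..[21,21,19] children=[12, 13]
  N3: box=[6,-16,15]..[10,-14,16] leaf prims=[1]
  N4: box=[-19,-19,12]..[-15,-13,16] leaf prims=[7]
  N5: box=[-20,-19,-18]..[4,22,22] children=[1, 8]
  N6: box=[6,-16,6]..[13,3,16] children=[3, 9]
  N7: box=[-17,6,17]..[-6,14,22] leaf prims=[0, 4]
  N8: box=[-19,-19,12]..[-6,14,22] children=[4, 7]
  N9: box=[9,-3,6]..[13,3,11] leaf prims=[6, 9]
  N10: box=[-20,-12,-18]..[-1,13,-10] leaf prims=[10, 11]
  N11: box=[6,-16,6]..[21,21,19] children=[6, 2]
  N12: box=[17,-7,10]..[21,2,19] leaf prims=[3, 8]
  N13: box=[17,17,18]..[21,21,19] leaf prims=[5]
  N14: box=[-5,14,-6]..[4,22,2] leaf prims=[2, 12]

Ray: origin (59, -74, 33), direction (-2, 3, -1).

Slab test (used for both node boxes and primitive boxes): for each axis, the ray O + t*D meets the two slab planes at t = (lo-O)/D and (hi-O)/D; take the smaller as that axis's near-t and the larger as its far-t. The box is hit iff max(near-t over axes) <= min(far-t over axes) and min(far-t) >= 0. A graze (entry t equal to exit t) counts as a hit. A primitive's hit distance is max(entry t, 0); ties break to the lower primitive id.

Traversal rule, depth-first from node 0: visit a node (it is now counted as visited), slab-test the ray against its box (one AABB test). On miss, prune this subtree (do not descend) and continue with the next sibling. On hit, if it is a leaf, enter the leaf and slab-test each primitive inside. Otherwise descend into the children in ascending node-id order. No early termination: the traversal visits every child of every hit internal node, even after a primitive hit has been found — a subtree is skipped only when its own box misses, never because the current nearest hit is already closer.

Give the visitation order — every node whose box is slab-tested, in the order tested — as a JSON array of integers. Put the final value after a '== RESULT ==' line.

Walk:
N0 x:[19,79/2] y:[55/3,32] z:[11,51] -> hit [19,32], descend [5, 11]
  N5 x:[55/2,79/2] y:[55/3,32] z:[11,51] -> hit [55/2,32], descend [1, 8]
    N1 x:[55/2,79/2] y:[62/3,32] z:[31,51] -> hit [31,32], descend [10, 14]
      N10 x:[30,79/2] y:[62/3,29] z:[43,51] -> miss, prune
      N14 x:[55/2,32] y:[88/3,32] z:[31,39] -> hit [31,32] leaf, test {P2(miss), P12@t=63/2}
    N8 x:[65/2,39] y:[55/3,88/3] z:[11,21] -> miss, prune
  N11 x:[19,53/2] y:[58/3,95/3] z:[14,27] -> hit [58/3,53/2], descend [2, 6]
    N2 x:[19,21] y:[67/3,95/3] z:[14,23] -> miss, prune
    N6 x:[23,53/2] y:[58/3,77/3] z:[17,27] -> hit [23,77/3], descend [3, 9]
      N3 x:[49/2,53/2] y:[58/3,20] z:[17,18] -> miss, prune
      N9 x:[23,25] y:[71/3,77/3] z:[22,27] -> hit [71/3,25] leaf, test {P6(miss), P9@t=24}

Summary -> nodes [0, 5, 1, 10, 14, 8, 11, 2, 6, 3, 9]; box-tests=11; leaf-entries=2; first=P9

== RESULT ==
[0, 5, 1, 10, 14, 8, 11, 2, 6, 3, 9]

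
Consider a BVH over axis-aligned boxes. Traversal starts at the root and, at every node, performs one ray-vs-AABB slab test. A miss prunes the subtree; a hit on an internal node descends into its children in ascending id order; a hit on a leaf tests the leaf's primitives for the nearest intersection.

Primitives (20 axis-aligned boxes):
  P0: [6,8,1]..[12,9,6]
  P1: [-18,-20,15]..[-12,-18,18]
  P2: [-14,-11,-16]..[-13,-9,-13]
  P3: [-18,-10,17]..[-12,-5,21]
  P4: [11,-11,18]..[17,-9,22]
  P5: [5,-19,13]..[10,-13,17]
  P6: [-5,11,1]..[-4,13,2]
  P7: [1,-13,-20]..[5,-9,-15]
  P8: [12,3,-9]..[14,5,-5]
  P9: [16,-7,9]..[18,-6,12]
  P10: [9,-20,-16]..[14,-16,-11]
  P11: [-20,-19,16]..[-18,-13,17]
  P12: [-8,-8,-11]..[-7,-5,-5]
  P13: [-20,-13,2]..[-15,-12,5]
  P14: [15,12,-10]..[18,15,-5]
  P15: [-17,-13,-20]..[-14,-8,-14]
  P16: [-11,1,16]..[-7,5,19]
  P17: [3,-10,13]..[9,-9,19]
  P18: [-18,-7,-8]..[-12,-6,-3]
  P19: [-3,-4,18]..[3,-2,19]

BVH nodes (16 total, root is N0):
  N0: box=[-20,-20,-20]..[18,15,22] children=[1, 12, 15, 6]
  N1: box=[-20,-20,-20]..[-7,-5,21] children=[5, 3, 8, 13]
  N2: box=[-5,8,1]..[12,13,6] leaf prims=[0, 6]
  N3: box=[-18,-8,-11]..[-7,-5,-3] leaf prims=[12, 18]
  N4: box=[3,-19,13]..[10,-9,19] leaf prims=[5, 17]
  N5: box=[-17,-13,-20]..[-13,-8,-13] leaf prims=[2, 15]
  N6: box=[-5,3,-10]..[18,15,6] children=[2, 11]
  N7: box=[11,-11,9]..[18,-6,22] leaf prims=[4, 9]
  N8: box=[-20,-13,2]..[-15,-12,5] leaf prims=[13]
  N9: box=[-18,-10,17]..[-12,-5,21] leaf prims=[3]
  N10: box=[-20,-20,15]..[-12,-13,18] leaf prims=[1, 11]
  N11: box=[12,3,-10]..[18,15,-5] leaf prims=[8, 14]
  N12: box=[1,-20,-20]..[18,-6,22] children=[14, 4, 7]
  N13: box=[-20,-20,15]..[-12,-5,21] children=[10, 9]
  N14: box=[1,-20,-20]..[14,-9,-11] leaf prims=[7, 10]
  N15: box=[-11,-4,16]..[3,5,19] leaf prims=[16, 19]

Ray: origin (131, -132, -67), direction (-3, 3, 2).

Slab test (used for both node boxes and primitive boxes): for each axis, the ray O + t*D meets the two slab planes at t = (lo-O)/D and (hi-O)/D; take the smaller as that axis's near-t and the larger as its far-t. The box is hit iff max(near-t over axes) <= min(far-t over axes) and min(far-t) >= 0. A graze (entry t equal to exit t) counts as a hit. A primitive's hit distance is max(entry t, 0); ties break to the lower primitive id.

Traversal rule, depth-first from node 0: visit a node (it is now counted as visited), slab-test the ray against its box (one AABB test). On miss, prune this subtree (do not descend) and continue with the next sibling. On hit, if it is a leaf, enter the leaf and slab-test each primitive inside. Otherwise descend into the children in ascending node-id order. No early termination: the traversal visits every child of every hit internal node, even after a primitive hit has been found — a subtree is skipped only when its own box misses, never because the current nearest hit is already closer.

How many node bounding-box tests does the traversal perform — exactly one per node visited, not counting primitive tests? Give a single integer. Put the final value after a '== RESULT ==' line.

Trace the traversal:
N0 x:[113/3,151/3] y:[112/3,49] z:[47/2,89/2] -> hit [113/3,89/2], descend [1, 6, 12, 15]
  N1 x:[46,151/3] y:[112/3,127/3] z:[47/2,44] -> miss, prune
  N6 x:[113/3,136/3] y:[45,49] z:[57/2,73/2] -> miss, prune
  N12 x:[113/3,130/3] y:[112/3,42] z:[47/2,89/2] -> hit [113/3,42], descend [4, 7, 14]
    N4 x:[121/3,128/3] y:[113/3,41] z:[40,43] -> hit [121/3,41] leaf, test {P5(miss), P17@t=122/3}
    N7 x:[113/3,40] y:[121/3,42] z:[38,89/2] -> miss, prune
    N14 x:[39,130/3] y:[112/3,41] z:[47/2,28] -> miss, prune
  N15 x:[128/3,142/3] y:[128/3,137/3] z:[83/2,43] -> hit [128/3,43] leaf, test {P16(miss), P19@t=128/3}

8 AABB tests over nodes [0, 1, 6, 12, 4, 7, 14, 15]; 2 leaves entered; closest P17.

== RESULT ==
8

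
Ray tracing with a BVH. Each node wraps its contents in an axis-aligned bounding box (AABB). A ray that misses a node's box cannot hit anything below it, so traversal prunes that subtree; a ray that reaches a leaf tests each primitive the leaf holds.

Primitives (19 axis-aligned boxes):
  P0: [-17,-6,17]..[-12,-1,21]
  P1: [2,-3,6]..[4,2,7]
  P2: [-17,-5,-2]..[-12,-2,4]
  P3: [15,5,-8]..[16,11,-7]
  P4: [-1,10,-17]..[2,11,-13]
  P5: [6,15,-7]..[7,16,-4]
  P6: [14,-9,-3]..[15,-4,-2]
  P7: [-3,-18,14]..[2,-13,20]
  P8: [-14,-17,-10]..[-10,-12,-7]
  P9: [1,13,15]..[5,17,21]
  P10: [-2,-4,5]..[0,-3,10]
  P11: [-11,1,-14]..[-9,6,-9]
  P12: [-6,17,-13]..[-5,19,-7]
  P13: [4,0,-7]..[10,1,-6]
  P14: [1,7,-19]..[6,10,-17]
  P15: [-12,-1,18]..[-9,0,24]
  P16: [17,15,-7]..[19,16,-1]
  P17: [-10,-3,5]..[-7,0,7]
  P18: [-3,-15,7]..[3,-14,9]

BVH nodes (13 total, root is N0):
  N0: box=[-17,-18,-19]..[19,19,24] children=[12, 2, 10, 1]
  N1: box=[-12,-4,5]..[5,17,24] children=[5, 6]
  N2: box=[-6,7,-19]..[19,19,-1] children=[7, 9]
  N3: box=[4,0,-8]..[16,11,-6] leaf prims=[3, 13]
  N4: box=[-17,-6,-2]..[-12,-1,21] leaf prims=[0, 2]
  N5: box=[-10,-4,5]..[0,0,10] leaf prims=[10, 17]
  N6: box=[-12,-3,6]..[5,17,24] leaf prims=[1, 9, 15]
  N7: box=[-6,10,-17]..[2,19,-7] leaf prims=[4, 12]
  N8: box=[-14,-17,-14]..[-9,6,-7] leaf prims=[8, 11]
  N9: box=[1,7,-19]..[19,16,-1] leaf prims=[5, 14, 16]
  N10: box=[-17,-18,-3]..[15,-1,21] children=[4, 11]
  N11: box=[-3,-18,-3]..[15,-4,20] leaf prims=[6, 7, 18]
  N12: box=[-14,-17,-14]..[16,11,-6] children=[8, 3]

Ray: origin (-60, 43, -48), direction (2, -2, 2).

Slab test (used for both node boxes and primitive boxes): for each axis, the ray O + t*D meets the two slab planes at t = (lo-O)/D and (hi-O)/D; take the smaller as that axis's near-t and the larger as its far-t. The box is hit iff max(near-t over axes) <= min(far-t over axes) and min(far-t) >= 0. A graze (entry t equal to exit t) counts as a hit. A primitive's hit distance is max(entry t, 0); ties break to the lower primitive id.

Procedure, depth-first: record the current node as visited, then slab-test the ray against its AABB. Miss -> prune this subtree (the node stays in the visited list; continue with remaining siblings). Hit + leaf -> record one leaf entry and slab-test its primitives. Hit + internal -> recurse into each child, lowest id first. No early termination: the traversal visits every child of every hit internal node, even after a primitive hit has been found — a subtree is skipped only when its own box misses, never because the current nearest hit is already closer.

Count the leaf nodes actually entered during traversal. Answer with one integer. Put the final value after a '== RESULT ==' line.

Traverse from the root:
N0 x:[43/2,79/2] y:[12,61/2] z:[29/2,36] -> hit [43/2,61/2], descend [1, 2, 10, 12]
  N1 x:[24,65/2] y:[13,47/2] z:[53/2,36] -> miss, prune
  N2 x:[27,79/2] y:[12,18] z:[29/2,47/2] -> miss, prune
  N10 x:[43/2,75/2] y:[22,61/2] z:[45/2,69/2] -> hit [45/2,61/2], descend [4, 11]
    N4 x:[43/2,24] y:[22,49/2] z:[23,69/2] -> hit [23,24] leaf, test {P0(miss), P2@t=23}
    N11 x:[57/2,75/2] y:[47/2,61/2] z:[45/2,34] -> hit [57/2,61/2] leaf, test {P6(miss), P7(miss), P18@t=57/2}
  N12 x:[23,38] y:[16,30] z:[17,21] -> miss, prune

order=[0, 1, 2, 10, 4, 11, 12]  |boxes|=7  |leaves|=2  hit=P2

== RESULT ==
2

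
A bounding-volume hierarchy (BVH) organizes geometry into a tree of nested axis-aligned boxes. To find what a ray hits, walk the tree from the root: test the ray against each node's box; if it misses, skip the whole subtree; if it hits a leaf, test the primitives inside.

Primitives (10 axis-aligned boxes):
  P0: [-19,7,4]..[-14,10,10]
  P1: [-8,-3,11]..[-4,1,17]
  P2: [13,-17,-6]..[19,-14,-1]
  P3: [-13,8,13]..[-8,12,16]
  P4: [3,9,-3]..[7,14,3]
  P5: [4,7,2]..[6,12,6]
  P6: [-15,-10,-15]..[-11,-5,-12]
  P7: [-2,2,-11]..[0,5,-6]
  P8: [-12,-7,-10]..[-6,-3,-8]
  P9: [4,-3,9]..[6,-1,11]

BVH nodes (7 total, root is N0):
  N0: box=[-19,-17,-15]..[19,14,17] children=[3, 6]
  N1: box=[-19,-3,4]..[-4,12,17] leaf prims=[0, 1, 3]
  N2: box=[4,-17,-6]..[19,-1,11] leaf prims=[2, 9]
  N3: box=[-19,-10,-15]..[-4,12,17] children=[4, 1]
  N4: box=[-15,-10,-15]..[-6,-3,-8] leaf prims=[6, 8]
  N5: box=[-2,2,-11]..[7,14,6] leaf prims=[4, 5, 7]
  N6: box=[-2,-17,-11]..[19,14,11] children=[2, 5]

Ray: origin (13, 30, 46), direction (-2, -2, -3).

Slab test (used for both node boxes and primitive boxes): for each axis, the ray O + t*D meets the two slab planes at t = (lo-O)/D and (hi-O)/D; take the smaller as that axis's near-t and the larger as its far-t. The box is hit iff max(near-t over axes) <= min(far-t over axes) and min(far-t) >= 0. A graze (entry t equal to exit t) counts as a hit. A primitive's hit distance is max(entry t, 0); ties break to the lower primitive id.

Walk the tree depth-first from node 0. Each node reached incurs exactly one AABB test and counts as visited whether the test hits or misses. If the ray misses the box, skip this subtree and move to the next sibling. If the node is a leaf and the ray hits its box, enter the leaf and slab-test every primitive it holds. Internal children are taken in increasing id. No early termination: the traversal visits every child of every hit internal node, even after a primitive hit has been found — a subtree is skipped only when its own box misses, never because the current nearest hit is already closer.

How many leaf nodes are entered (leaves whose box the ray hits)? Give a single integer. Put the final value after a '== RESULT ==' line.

Traverse from the root:
N0 x:[-3,16] y:[8,47/2] z:[29/3,61/3] -> hit [29/3,16], descend [3, 6]
  N3 x:[17/2,16] y:[9,20] z:[29/3,61/3] -> hit [29/3,16], descend [1, 4]
    N1 x:[17/2,16] y:[9,33/2] z:[29/3,14] -> hit [29/3,14] leaf, test {P0(miss), P1(miss), P3@t=21/2}
    N4 x:[19/2,14] y:[33/2,20] z:[18,61/3] -> miss, prune
  N6 x:[-3,15/2] y:[8,47/2] z:[35/3,19] -> miss, prune

5 AABB tests over nodes [0, 3, 1, 4, 6]; 1 leaf entered; closest P3.

== RESULT ==
1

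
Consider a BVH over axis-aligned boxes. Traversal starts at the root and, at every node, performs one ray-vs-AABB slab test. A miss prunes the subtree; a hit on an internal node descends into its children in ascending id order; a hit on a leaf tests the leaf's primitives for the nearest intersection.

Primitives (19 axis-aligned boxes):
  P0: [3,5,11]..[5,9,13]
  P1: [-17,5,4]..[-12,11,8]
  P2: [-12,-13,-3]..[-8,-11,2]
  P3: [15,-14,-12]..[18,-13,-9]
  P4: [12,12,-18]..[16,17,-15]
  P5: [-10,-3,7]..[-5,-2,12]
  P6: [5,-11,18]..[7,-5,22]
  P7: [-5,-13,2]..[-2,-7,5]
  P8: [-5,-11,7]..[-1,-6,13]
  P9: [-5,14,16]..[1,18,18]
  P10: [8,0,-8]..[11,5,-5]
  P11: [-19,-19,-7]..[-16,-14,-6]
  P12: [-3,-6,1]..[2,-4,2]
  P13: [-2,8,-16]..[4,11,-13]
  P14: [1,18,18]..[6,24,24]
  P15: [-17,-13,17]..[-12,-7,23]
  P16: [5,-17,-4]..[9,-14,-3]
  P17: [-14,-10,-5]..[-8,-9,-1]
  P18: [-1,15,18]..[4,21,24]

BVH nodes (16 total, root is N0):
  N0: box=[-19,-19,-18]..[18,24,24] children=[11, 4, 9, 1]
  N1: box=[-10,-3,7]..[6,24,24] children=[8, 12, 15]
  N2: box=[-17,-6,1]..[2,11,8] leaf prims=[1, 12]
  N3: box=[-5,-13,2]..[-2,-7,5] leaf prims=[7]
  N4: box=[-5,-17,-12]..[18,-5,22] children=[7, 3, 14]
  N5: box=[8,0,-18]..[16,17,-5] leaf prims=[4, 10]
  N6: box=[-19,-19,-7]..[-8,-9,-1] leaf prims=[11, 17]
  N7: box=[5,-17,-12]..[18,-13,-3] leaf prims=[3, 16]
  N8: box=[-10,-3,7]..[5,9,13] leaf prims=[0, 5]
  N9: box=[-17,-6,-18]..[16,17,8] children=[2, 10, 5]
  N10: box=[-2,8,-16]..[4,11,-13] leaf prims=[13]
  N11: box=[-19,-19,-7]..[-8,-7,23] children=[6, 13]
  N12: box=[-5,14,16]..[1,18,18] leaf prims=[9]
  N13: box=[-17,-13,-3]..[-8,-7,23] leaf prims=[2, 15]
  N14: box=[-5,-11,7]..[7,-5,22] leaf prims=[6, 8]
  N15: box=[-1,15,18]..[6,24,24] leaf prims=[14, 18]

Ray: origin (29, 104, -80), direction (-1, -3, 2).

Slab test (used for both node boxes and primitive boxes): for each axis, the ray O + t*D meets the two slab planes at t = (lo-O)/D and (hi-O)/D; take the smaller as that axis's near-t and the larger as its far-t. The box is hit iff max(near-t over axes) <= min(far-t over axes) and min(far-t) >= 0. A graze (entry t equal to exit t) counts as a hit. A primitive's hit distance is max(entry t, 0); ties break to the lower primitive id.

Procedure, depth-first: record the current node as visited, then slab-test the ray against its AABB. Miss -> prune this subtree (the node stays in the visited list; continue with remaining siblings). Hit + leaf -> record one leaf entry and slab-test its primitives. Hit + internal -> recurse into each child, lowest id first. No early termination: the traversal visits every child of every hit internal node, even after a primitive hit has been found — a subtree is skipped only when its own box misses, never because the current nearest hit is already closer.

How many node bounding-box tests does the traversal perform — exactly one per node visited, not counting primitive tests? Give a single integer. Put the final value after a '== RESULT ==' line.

Traverse from the root:
N0 x:[11,48] y:[80/3,41] z:[31,52] -> hit [31,41], descend [1, 4, 9, 11]
  N1 x:[23,39] y:[80/3,107/3] z:[87/2,52] -> miss, prune
  N4 x:[11,34] y:[109/3,121/3] z:[34,51] -> miss, prune
  N9 x:[13,46] y:[29,110/3] z:[31,44] -> hit [31,110/3], descend [2, 5, 10]
    N2 x:[27,46] y:[31,110/3] z:[81/2,44] -> miss, prune
    N5 x:[13,21] y:[29,104/3] z:[31,75/2] -> miss, prune
    N10 x:[25,31] y:[31,32] z:[32,67/2] -> miss, prune
  N11 x:[37,48] y:[37,41] z:[73/2,103/2] -> hit [37,41], descend [6, 13]
    N6 x:[37,48] y:[113/3,41] z:[73/2,79/2] -> hit [113/3,79/2] leaf, test {P11(miss), P17@t=113/3}
    N13 x:[37,46] y:[37,39] z:[77/2,103/2] -> hit [77/2,39] leaf, test {P2@t=77/2, P15(miss)}

order=[0, 1, 4, 9, 2, 5, 10, 11, 6, 13]  |boxes|=10  |leaves|=2  hit=P17

== RESULT ==
10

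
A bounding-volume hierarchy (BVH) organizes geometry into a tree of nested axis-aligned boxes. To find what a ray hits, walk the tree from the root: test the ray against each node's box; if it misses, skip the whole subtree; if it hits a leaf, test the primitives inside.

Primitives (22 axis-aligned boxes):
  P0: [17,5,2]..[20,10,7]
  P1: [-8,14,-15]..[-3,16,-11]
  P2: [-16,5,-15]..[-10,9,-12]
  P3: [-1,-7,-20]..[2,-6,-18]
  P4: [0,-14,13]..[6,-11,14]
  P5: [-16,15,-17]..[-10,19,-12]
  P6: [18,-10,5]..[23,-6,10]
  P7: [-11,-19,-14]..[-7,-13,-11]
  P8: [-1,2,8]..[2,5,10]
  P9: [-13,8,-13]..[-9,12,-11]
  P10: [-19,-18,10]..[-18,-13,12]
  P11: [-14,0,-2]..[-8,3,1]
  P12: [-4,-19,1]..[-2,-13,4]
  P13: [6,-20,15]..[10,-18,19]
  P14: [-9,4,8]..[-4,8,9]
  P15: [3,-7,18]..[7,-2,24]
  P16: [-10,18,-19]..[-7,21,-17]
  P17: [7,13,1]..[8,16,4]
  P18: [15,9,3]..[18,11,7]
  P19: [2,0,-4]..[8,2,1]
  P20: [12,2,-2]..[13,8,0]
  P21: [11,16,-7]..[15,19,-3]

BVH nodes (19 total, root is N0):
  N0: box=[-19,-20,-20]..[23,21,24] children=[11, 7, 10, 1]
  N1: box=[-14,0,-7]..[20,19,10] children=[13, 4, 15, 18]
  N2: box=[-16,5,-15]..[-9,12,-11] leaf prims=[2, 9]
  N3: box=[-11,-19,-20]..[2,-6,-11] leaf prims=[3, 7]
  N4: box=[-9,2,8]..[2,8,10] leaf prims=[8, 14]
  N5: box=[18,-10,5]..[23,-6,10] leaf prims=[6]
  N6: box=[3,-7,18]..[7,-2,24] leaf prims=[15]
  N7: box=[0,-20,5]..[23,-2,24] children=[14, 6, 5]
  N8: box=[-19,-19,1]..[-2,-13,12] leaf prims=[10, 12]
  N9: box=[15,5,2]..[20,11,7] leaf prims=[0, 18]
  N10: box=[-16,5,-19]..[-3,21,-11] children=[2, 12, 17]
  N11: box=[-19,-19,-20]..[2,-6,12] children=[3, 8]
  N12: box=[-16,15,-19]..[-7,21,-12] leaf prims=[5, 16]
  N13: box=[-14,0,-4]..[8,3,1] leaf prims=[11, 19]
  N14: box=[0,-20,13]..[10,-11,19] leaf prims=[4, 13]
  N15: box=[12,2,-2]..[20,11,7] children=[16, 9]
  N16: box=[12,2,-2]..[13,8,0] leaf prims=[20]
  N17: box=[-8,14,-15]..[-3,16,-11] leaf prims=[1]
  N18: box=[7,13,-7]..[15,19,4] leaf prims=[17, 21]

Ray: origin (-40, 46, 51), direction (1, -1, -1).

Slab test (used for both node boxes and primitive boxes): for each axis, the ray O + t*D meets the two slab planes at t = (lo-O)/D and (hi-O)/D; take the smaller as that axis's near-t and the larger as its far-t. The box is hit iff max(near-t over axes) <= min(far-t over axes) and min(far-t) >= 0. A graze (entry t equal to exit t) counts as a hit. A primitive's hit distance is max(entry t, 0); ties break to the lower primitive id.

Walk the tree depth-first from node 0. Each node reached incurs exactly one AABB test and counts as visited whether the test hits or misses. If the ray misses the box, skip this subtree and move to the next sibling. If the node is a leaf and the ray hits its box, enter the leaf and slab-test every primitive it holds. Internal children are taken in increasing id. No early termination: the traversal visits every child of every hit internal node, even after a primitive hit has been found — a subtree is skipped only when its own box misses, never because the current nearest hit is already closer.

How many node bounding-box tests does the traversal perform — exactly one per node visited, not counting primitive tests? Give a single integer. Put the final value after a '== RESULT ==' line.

Walk:
N0 x:[21,63] y:[25,66] z:[27,71] -> hit [27,63], descend [1, 7, 10, 11]
  N1 x:[26,60] y:[27,46] z:[41,58] -> hit [41,46], descend [4, 13, 15, 18]
    N4 x:[31,42] y:[38,44] z:[41,43] -> hit [41,42] leaf, test {P8@t=41, P14(miss)}
    N13 x:[26,48] y:[43,46] z:[50,55] -> miss, prune
    N15 x:[52,60] y:[35,44] z:[44,53] -> miss, prune
    N18 x:[47,55] y:[27,33] z:[47,58] -> miss, prune
  N7 x:[40,63] y:[48,66] z:[27,46] -> miss, prune
  N10 x:[24,37] y:[25,41] z:[62,70] -> miss, prune
  N11 x:[21,42] y:[52,65] z:[39,71] -> miss, prune

Visited [0, 1, 4, 13, 15, 18, 7, 10, 11]. Tests: 9 box, 1 leaf. Nearest: P8.

== RESULT ==
9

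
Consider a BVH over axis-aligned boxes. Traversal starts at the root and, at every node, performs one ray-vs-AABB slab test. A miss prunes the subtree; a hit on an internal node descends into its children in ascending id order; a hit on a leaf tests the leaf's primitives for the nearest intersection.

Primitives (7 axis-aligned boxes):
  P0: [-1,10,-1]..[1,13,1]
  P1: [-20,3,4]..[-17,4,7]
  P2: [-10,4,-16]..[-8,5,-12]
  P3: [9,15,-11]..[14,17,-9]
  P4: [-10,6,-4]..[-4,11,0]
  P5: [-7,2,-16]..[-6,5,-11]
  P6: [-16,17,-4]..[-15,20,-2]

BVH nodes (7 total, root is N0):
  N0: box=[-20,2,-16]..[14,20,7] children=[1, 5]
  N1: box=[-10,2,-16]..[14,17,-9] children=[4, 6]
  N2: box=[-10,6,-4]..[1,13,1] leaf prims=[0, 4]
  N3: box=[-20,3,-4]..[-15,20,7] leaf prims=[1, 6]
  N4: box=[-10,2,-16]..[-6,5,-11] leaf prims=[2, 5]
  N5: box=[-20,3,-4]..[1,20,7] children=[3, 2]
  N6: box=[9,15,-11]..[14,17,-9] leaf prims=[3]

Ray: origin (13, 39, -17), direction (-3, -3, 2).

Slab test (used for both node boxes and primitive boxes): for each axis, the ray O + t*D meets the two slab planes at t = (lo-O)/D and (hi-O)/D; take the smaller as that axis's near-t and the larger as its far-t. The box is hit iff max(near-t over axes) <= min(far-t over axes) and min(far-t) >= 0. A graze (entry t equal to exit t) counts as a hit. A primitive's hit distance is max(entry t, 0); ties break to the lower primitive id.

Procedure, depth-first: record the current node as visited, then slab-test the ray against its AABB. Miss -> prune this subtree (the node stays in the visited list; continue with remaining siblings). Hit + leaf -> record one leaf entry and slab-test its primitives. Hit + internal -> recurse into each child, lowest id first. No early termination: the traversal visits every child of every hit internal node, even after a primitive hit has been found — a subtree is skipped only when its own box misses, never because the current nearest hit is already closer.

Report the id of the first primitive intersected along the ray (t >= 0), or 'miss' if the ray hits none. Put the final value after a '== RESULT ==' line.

Trace the traversal:
N0 x:[-1/3,11] y:[19/3,37/3] z:[1/2,12] -> hit [19/3,11], descend [1, 5]
  N1 x:[-1/3,23/3] y:[22/3,37/3] z:[1/2,4] -> miss, prune
  N5 x:[4,11] y:[19/3,12] z:[13/2,12] -> hit [13/2,11], descend [2, 3]
    N2 x:[4,23/3] y:[26/3,11] z:[13/2,9] -> miss, prune
    N3 x:[28/3,11] y:[19/3,12] z:[13/2,12] -> hit [28/3,11] leaf, test {P1(miss), P6(miss)}

Visited [0, 1, 5, 2, 3]. Tests: 5 box, 1 leaf. Nearest: miss.

== RESULT ==
miss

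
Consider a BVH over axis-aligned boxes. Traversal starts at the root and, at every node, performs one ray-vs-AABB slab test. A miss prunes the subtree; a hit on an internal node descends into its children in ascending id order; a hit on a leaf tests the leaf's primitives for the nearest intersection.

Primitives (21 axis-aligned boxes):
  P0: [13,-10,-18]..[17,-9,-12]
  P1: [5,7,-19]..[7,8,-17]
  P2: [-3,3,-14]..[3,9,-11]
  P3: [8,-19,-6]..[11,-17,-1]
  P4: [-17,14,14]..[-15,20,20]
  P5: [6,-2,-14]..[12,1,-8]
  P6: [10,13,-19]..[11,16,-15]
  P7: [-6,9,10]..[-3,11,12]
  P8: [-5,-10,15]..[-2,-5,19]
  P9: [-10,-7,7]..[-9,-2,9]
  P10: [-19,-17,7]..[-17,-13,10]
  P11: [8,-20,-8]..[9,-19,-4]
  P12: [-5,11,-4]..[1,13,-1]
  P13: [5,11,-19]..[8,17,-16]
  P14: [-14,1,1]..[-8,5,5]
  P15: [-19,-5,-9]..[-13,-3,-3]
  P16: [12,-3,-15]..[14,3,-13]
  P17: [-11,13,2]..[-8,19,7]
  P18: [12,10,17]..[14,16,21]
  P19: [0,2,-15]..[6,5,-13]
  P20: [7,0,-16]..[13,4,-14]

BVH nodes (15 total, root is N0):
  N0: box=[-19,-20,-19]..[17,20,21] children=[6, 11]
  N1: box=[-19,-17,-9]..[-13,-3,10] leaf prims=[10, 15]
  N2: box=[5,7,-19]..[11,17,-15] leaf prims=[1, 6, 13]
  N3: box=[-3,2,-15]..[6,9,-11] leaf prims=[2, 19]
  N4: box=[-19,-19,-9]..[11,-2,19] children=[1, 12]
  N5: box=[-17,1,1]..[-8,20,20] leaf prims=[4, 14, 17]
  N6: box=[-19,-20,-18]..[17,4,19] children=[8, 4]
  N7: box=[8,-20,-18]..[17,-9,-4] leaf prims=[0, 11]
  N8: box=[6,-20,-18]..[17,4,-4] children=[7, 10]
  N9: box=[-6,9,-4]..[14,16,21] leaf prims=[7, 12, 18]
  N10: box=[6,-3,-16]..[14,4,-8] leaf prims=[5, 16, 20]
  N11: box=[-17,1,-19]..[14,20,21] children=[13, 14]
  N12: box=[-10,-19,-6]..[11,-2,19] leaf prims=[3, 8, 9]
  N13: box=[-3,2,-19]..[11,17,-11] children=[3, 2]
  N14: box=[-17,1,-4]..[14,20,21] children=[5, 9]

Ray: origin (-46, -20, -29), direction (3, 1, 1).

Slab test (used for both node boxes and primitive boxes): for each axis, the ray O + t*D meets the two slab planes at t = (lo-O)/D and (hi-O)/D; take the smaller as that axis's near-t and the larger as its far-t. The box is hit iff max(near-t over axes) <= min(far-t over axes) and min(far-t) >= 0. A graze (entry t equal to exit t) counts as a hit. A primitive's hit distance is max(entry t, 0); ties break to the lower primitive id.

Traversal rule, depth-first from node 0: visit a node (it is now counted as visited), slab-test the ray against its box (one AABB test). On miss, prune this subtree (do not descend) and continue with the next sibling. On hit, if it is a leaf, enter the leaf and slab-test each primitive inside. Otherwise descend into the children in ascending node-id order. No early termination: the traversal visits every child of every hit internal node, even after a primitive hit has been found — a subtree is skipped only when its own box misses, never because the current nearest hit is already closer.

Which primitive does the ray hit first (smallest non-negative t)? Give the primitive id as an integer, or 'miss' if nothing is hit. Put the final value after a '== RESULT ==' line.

Trace the traversal:
N0 x:[9,21] y:[0,40] z:[10,50] -> hit [10,21], descend [6, 11]
  N6 x:[9,21] y:[0,24] z:[11,48] -> hit [11,21], descend [4, 8]
    N4 x:[9,19] y:[1,18] z:[20,48] -> miss, prune
    N8 x:[52/3,21] y:[0,24] z:[11,25] -> hit [52/3,21], descend [7, 10]
      N7 x:[18,21] y:[0,11] z:[11,25] -> miss, prune
      N10 x:[52/3,20] y:[17,24] z:[13,21] -> hit [52/3,20] leaf, test {P5@t=18, P16(miss), P20(miss)}
  N11 x:[29/3,20] y:[21,40] z:[10,50] -> miss, prune

Visited [0, 6, 4, 8, 7, 10, 11]. Tests: 7 box, 1 leaf. Nearest: P5.

== RESULT ==
5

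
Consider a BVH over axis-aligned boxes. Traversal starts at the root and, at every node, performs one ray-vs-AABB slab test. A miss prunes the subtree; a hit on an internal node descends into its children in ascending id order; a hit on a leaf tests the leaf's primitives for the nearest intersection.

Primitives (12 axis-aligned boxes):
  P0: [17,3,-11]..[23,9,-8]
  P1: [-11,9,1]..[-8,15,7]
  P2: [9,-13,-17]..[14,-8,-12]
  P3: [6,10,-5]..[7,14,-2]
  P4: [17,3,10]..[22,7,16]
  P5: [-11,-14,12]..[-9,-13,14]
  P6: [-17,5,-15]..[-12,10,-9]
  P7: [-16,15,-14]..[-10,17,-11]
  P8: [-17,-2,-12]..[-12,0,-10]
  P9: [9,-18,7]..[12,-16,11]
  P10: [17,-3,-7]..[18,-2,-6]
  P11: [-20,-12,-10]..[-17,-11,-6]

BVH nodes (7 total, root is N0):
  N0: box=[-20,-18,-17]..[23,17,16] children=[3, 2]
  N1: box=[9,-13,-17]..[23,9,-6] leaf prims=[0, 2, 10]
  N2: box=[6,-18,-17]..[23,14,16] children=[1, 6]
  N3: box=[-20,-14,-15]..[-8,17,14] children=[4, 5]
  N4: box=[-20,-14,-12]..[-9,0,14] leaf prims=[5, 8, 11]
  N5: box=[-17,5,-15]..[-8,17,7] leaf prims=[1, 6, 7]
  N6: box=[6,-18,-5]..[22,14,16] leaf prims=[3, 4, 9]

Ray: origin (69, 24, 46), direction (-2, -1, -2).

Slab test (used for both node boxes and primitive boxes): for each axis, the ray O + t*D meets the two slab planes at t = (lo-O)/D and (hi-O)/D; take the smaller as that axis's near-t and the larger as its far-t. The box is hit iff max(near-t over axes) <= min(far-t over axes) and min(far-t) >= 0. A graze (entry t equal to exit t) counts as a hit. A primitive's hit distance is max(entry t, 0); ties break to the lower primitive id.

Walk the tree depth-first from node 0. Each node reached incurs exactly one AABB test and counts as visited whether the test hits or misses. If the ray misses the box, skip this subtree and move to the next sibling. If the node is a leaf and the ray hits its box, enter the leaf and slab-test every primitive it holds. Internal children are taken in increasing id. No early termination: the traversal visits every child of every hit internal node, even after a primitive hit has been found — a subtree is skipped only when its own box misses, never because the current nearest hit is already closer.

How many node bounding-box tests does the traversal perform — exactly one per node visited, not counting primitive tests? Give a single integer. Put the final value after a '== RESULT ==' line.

Walk:
N0 x:[23,89/2] y:[7,42] z:[15,63/2] -> hit [23,63/2], descend [2, 3]
  N2 x:[23,63/2] y:[10,42] z:[15,63/2] -> hit [23,63/2], descend [1, 6]
    N1 x:[23,30] y:[15,37] z:[26,63/2] -> hit [26,30] leaf, test {P0(miss), P2(miss), P10@t=26}
    N6 x:[47/2,63/2] y:[10,42] z:[15,51/2] -> hit [47/2,51/2] leaf, test {P3(miss), P4(miss), P9(miss)}
  N3 x:[77/2,89/2] y:[7,38] z:[16,61/2] -> miss, prune

order=[0, 2, 1, 6, 3]  |boxes|=5  |leaves|=2  hit=P10

== RESULT ==
5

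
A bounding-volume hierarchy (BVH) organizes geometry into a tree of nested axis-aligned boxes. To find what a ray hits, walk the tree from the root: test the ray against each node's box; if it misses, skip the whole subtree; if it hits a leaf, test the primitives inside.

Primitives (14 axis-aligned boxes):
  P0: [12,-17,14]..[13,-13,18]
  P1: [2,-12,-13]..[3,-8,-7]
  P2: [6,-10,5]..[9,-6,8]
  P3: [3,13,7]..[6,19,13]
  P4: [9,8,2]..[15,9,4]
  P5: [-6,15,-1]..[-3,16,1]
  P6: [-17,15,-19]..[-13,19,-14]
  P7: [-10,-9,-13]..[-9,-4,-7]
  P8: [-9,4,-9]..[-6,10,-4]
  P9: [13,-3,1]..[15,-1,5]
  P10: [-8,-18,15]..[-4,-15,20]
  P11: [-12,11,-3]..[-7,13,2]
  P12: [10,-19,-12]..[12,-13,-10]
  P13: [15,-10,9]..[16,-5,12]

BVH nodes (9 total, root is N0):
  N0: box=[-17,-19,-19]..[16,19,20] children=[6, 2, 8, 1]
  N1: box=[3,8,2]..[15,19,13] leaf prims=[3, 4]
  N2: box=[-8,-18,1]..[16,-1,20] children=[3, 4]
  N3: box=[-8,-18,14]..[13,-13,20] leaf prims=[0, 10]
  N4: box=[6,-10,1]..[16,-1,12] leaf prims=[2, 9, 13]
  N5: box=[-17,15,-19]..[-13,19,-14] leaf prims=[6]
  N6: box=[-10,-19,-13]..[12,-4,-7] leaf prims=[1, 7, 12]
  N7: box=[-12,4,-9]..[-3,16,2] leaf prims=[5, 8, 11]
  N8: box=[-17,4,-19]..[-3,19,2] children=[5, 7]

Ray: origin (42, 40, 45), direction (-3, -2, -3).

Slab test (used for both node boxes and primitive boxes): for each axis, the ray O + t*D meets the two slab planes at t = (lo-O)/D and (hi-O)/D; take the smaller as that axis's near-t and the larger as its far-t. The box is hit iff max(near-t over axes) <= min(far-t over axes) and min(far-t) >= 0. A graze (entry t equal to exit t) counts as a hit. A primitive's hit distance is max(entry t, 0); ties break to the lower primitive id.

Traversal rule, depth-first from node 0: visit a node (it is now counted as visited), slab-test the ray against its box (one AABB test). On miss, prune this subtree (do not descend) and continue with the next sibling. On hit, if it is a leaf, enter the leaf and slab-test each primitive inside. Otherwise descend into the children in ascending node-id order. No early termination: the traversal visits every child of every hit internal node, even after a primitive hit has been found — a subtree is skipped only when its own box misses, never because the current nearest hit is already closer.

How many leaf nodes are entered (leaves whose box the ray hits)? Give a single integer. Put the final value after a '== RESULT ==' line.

Trace the traversal:
N0 x:[26/3,59/3] y:[21/2,59/2] z:[25/3,64/3] -> hit [21/2,59/3], descend [1, 2, 6, 8]
  N1 x:[9,13] y:[21/2,16] z:[32/3,43/3] -> hit [32/3,13] leaf, test {P3@t=12, P4(miss)}
  N2 x:[26/3,50/3] y:[41/2,29] z:[25/3,44/3] -> miss, prune
  N6 x:[10,52/3] y:[22,59/2] z:[52/3,58/3] -> miss, prune
  N8 x:[15,59/3] y:[21/2,18] z:[43/3,64/3] -> hit [15,18], descend [5, 7]
    N5 x:[55/3,59/3] y:[21/2,25/2] z:[59/3,64/3] -> miss, prune
    N7 x:[15,18] y:[12,18] z:[43/3,18] -> hit [15,18] leaf, test {P5(miss), P8@t=49/3, P11(miss)}

Visited [0, 1, 2, 6, 8, 5, 7]. Tests: 7 box, 2 leaf. Nearest: P3.

== RESULT ==
2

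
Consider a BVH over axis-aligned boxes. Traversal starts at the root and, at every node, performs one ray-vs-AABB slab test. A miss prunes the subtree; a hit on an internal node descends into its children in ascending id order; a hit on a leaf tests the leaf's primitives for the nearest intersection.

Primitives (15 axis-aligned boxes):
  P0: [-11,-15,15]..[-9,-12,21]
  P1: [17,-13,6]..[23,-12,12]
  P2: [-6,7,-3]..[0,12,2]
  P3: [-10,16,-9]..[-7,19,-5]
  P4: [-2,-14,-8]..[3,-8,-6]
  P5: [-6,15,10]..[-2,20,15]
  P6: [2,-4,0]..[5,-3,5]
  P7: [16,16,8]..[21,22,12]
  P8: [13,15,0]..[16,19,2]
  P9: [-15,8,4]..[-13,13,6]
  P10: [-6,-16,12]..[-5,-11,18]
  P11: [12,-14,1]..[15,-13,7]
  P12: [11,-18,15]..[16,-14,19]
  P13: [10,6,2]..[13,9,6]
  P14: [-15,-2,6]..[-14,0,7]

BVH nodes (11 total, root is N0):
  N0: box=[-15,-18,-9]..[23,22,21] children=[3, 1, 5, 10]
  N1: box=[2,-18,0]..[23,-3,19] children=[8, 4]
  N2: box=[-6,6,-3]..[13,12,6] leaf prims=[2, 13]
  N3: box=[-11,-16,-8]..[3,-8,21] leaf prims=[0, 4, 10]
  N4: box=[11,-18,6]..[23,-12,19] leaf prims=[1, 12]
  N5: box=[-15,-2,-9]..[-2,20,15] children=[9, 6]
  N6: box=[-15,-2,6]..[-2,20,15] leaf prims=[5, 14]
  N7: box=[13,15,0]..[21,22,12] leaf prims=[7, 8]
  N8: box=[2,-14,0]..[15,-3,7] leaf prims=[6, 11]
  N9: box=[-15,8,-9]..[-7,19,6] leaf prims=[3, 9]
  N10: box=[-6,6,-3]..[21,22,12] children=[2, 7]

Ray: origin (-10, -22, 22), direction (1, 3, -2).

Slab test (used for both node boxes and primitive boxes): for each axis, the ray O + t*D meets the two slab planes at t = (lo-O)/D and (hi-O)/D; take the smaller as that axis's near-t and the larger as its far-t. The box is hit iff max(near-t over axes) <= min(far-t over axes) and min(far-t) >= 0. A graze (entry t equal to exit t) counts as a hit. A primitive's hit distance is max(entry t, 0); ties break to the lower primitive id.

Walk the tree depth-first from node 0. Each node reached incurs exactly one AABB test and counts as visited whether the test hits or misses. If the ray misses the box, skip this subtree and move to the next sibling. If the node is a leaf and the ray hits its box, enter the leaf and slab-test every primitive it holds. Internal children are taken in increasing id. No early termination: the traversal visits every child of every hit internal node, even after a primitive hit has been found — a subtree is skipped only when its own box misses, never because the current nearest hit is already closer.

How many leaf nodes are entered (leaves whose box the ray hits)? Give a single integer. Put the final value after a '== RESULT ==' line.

Walk:
N0 x:[-5,33] y:[4/3,44/3] z:[1/2,31/2] -> hit [4/3,44/3], descend [1, 3, 5, 10]
  N1 x:[12,33] y:[4/3,19/3] z:[3/2,11] -> miss, prune
  N3 x:[-1,13] y:[2,14/3] z:[1/2,15] -> hit [2,14/3] leaf, test {P0(miss), P4(miss), P10(miss)}
  N5 x:[-5,8] y:[20/3,14] z:[7/2,31/2] -> hit [20/3,8], descend [6, 9]
    N6 x:[-5,8] y:[20/3,14] z:[7/2,8] -> hit [20/3,8] leaf, test {P5(miss), P14(miss)}
    N9 x:[-5,3] y:[10,41/3] z:[8,31/2] -> miss, prune
  N10 x:[4,31] y:[28/3,44/3] z:[5,25/2] -> hit [28/3,25/2], descend [2, 7]
    N2 x:[4,23] y:[28/3,34/3] z:[8,25/2] -> hit [28/3,34/3] leaf, test {P2@t=10, P13(miss)}
    N7 x:[23,31] y:[37/3,44/3] z:[5,11] -> miss, prune

order=[0, 1, 3, 5, 6, 9, 10, 2, 7]  |boxes|=9  |leaves|=3  hit=P2

== RESULT ==
3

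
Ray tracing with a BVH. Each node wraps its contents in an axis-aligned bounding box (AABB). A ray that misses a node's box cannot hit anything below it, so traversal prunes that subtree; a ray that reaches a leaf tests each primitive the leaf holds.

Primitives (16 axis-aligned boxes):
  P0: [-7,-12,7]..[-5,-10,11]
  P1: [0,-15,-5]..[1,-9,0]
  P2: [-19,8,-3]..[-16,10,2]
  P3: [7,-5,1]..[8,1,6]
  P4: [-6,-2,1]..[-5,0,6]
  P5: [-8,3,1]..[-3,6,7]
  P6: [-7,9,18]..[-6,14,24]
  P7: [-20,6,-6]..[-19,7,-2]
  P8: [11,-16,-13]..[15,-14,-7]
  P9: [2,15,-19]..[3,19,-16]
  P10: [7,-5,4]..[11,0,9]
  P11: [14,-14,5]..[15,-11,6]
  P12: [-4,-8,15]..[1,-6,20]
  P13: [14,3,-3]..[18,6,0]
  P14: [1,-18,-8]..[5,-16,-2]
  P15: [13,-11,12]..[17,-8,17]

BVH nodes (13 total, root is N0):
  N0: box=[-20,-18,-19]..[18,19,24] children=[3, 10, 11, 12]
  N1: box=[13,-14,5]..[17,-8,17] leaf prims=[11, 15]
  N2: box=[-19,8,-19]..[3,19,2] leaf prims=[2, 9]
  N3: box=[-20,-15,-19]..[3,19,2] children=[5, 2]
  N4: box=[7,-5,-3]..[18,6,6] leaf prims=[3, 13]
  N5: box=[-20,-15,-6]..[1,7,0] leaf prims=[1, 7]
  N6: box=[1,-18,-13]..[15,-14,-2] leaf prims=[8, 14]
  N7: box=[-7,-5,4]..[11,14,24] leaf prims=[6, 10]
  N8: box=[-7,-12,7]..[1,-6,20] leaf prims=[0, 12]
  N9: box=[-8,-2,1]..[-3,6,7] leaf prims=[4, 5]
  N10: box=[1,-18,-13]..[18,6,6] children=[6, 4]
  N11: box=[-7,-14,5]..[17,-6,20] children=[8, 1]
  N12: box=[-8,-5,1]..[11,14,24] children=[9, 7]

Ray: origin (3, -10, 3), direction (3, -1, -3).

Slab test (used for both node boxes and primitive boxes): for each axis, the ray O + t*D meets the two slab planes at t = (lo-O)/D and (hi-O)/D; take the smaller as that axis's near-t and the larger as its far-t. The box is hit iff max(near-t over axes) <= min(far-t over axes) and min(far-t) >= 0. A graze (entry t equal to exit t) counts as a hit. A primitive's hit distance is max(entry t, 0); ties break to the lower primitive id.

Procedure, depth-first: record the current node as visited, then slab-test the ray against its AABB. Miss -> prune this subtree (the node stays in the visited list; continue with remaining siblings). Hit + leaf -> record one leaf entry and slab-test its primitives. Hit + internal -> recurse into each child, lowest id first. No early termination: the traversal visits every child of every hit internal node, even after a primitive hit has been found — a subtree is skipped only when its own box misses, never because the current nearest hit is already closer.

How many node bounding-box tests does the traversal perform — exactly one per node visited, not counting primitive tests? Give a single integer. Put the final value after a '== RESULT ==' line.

Traverse from the root:
N0 x:[-23/3,5] y:[-29,8] z:[-7,22/3] -> hit [-7,5], descend [3, 10, 11, 12]
  N3 x:[-23/3,0] y:[-29,5] z:[1/3,22/3] -> miss, prune
  N10 x:[-2/3,5] y:[-16,8] z:[-1,16/3] -> hit [-2/3,5], descend [4, 6]
    N4 x:[4/3,5] y:[-16,-5] z:[-1,2] -> miss, prune
    N6 x:[-2/3,4] y:[4,8] z:[5/3,16/3] -> hit [4,4] leaf, test {P8@t=4, P14(miss)}
  N11 x:[-10/3,14/3] y:[-4,4] z:[-17/3,-2/3] -> miss, prune
  N12 x:[-11/3,8/3] y:[-24,-5] z:[-7,2/3] -> miss, prune

7 AABB tests over nodes [0, 3, 10, 4, 6, 11, 12]; 1 leaf entered; closest P8.

== RESULT ==
7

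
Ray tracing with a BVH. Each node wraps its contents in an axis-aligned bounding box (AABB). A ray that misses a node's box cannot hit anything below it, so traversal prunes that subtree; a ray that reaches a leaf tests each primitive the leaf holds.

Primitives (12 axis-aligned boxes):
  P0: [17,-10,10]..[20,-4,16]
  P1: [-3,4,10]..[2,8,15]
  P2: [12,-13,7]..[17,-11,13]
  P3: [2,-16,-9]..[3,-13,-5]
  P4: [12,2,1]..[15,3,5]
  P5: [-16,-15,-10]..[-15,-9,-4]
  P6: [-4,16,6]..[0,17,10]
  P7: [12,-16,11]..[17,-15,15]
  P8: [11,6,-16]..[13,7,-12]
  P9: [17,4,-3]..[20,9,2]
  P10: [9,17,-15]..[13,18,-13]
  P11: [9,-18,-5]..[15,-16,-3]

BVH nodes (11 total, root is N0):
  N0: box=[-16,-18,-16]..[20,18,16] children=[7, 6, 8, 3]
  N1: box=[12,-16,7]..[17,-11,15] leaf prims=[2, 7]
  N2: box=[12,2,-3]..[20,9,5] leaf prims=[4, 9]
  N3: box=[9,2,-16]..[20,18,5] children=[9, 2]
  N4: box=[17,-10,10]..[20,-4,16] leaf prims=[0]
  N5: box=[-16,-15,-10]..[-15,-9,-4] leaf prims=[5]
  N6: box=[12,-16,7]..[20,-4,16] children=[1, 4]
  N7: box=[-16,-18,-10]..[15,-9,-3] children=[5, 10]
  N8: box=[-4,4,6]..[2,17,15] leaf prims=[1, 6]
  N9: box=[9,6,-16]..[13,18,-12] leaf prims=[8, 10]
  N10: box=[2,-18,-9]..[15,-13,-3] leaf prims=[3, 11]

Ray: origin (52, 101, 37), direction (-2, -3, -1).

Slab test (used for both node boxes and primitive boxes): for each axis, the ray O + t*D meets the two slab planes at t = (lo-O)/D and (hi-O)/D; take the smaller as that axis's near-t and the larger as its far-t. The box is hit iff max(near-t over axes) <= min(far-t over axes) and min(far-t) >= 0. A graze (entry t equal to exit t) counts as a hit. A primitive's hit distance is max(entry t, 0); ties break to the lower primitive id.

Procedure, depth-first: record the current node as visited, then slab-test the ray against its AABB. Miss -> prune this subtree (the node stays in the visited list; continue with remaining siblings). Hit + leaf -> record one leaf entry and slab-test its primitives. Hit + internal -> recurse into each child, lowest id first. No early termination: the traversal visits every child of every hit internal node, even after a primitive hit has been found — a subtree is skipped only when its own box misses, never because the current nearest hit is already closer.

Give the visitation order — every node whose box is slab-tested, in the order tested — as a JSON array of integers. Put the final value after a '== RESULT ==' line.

Trace the traversal:
N0 x:[16,34] y:[83/3,119/3] z:[21,53] -> hit [83/3,34], descend [3, 6, 7, 8]
  N3 x:[16,43/2] y:[83/3,33] z:[32,53] -> miss, prune
  N6 x:[16,20] y:[35,39] z:[21,30] -> miss, prune
  N7 x:[37/2,34] y:[110/3,119/3] z:[40,47] -> miss, prune
  N8 x:[25,28] y:[28,97/3] z:[22,31] -> hit [28,28] leaf, test {P1(miss), P6@t=28}

Visited [0, 3, 6, 7, 8]. Tests: 5 box, 1 leaf. Nearest: P6.

== RESULT ==
[0, 3, 6, 7, 8]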